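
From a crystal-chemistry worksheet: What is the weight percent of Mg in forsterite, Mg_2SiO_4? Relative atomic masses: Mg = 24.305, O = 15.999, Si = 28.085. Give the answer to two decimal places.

Molar mass of Mg_2SiO_4: 2·24.305 + 1·28.085 + 4·15.999 = 140.691 g/mol.
Mass of Mg per formula unit: 2 × 24.305 = 48.610 g.
Weight fraction Mg = 48.610 / 140.691 = 0.3455.

34.55 mass %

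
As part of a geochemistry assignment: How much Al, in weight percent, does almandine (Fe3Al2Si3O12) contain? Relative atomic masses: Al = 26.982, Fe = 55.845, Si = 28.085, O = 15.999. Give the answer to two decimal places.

10.84 weight percent

Formula mass = 3*55.845 + 2*26.982 + 3*28.085 + 12*15.999 = 497.742 g/mol, of which 53.964 g is Al.
So Al makes up 53.964/497.742 = 0.1084 of the mass, i.e. 10.84%.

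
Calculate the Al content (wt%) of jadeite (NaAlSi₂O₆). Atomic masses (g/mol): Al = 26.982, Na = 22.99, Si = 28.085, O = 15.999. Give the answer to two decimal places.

M(NaAlSi₂O₆) = 202.136 g/mol.
Al contributes 1 × 26.982 = 26.982 g per mole.
26.982/202.136 = 0.1335 → 13.35%.

13.35 wt%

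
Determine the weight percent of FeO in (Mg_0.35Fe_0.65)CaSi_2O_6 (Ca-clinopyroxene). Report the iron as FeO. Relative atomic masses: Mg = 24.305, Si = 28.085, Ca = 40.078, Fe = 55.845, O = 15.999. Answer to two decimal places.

Formula mass = 237.048 g/mol.
0.65 Fe → 0.6500 mol FeO per formula unit; M(FeO) = 71.844, so FeO mass = 46.699 g.
46.699/237.048 × 100 = 19.70 wt%.

19.70 wt%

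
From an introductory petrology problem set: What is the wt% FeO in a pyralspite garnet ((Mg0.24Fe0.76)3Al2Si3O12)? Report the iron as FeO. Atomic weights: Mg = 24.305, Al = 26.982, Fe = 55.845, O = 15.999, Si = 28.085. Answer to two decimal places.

Formula mass = 475.033 g/mol.
2.28 Fe → 2.2800 mol FeO per formula unit; M(FeO) = 71.844, so FeO mass = 163.804 g.
163.804/475.033 × 100 = 34.48 wt%.

34.48 wt%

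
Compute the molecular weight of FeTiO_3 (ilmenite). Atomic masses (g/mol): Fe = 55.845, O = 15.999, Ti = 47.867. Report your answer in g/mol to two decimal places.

151.71 g/mol

Fe: 1 × 55.845 = 55.8450
Ti: 1 × 47.867 = 47.8670
O: 3 × 15.999 = 47.9970
Summing the contributions gives the formula mass.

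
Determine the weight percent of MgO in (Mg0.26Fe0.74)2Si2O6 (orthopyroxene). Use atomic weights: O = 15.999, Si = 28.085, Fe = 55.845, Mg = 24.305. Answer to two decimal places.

M((Mg0.26Fe0.74)2Si2O6) = 247.453 g/mol; M(MgO) = 40.304 g/mol.
Moles MgO per formula unit = 0.52 Mg ÷ 1 = 0.5200.
MgO fraction = (0.5200 × 40.304) / 247.453 = 20.958/247.453 = 0.0847.

8.47 wt%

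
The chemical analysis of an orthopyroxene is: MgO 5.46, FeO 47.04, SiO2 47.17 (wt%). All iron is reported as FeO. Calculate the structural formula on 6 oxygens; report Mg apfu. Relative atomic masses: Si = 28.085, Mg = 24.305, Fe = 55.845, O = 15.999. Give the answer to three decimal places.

MgO: 5.46/40.304 = 0.13547 mol → 0.13547 mol Mg, 0.13547 mol O.
FeO: 47.04/71.844 = 0.65475 mol → 0.65475 mol Fe, 0.65475 mol O.
SiO2: 47.17/60.083 = 0.78508 mol → 0.78508 mol Si, 1.57016 mol O.
Total oxygen = 2.36038 mol. Normalization factor = 6/2.36038 = 2.54196.
Mg per 6 O = 0.13547 × 2.54196 = 0.344.

0.344 Mg apfu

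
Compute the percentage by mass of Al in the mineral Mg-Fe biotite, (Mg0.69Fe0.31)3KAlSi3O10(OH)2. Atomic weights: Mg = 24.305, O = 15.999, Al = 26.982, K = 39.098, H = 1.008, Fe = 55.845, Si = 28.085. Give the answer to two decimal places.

6.04 weight percent

M((Mg0.69Fe0.31)3KAlSi3O10(OH)2) = 446.586 g/mol.
Al contributes 1 × 26.982 = 26.982 g per mole.
26.982/446.586 = 0.0604 → 6.04%.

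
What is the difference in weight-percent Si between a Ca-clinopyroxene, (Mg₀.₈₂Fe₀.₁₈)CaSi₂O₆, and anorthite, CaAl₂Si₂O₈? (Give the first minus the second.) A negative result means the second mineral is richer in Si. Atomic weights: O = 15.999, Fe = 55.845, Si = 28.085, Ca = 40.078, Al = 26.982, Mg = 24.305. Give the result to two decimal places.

5.09 percentage points

Si in (Mg₀.₈₂Fe₀.₁₈)CaSi₂O₆: molar mass 222.224 g/mol; 2×28.085 = 56.170 g → 25.28 wt%.
Si in CaAl₂Si₂O₈: molar mass 278.204 g/mol; 2×28.085 = 56.170 g → 20.19 wt%.
Difference = 25.28 − 20.19 = 5.09 percentage points.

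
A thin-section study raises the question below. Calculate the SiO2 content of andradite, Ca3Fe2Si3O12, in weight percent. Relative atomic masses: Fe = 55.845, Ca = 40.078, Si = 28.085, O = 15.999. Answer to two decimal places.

35.47 wt%

Formula mass = 508.167 g/mol.
3 Si → 3.0000 mol SiO2 per formula unit; M(SiO2) = 60.083, so SiO2 mass = 180.249 g.
180.249/508.167 × 100 = 35.47 wt%.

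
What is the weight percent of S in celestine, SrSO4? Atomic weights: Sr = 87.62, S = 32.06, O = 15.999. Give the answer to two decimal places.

Molar mass of SrSO4: 1×87.62 + 1×32.06 + 4×15.999 = 183.676 g/mol.
Mass of S per formula unit: 1 × 32.06 = 32.060 g.
Weight fraction S = 32.060 / 183.676 = 0.1745.

17.45 wt%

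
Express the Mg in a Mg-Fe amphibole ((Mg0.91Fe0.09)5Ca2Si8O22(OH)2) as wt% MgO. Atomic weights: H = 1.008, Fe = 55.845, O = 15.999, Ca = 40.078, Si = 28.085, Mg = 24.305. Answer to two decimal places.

22.19 wt%

Formula mass = 826.546 g/mol.
4.55 Mg → 4.5500 mol MgO per formula unit; M(MgO) = 40.304, so MgO mass = 183.383 g.
183.383/826.546 × 100 = 22.19 wt%.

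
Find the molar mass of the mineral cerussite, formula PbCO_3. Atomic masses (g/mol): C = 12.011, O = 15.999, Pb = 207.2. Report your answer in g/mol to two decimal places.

M = 1×207.2 + 1×12.011 + 3×15.999

267.21 g/mol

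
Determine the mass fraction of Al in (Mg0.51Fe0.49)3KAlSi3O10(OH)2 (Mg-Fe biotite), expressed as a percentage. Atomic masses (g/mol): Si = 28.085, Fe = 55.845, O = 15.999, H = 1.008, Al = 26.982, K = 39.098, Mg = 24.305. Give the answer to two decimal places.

5.82 wt%

M((Mg0.51Fe0.49)3KAlSi3O10(OH)2) = 463.618 g/mol.
Al contributes 1 × 26.982 = 26.982 g per mole.
26.982/463.618 = 0.0582 → 5.82%.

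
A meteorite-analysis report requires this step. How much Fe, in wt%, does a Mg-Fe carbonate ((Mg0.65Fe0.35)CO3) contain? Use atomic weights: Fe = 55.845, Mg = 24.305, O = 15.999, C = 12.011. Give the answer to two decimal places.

20.50 wt%

Molar mass of (Mg0.65Fe0.35)CO3: 0.65*24.305 + 0.35*55.845 + 1*12.011 + 3*15.999 = 95.352 g/mol.
Mass of Fe per formula unit: 0.35 × 55.845 = 19.546 g.
Weight fraction Fe = 19.546 / 95.352 = 0.2050.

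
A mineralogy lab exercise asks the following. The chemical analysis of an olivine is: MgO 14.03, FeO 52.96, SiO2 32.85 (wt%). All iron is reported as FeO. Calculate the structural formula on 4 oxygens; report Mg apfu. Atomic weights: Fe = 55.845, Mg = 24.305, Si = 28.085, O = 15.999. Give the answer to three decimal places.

14.03 wt% MgO ÷ 40.304 g/mol = 0.34810 mol, giving 0.34810 Mg and 0.34810 O.
52.96 wt% FeO ÷ 71.844 g/mol = 0.73715 mol, giving 0.73715 Fe and 0.73715 O.
32.85 wt% SiO2 ÷ 60.083 g/mol = 0.54674 mol, giving 0.54674 Si and 1.09348 O.
Oxygen sums to 2.17873; scaling by 4/2.17873 = 1.83593 puts the formula on 4 O.
Mg: 0.34810 × 1.83593 = 0.639 atoms per formula unit.

0.639 Mg apfu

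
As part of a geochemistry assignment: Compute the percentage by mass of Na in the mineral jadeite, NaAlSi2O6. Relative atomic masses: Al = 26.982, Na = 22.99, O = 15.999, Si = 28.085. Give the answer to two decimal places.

11.37 wt%

M(NaAlSi2O6) = 202.136 g/mol.
Na contributes 1 × 22.99 = 22.990 g per mole.
22.990/202.136 = 0.1137 → 11.37%.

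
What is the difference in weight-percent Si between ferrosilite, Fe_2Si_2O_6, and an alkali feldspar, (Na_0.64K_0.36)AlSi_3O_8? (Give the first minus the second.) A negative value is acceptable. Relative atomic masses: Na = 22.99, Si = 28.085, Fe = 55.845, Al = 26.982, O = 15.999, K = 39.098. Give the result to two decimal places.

M(Fe_2Si_2O_6) = 263.854 g/mol, so wt% Si = 56.170/263.854 × 100 = 21.29%.
M((Na_0.64K_0.36)AlSi_3O_8) = 268.018 g/mol, so wt% Si = 84.255/268.018 × 100 = 31.44%.
21.29 − 31.44 = -10.15 pp.

-10.15 percentage points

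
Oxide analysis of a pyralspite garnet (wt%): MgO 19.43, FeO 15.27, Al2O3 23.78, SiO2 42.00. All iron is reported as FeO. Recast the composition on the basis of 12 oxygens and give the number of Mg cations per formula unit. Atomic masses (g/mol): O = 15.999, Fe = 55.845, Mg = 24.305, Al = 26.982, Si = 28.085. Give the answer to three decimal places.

2.072 Mg apfu

19.43 wt% MgO ÷ 40.304 g/mol = 0.48209 mol, giving 0.48209 Mg and 0.48209 O.
15.27 wt% FeO ÷ 71.844 g/mol = 0.21254 mol, giving 0.21254 Fe and 0.21254 O.
23.78 wt% Al2O3 ÷ 101.961 g/mol = 0.23323 mol, giving 0.46646 Al and 0.69969 O.
42.00 wt% SiO2 ÷ 60.083 g/mol = 0.69903 mol, giving 0.69903 Si and 1.39806 O.
Oxygen sums to 2.79238; scaling by 12/2.79238 = 4.29741 puts the formula on 12 O.
Mg: 0.48209 × 4.29741 = 2.072 atoms per formula unit.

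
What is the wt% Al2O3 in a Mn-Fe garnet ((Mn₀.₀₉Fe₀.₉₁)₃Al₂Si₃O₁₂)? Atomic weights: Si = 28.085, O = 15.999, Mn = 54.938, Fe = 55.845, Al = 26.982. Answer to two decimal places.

20.49 wt%

M((Mn₀.₀₉Fe₀.₉₁)₃Al₂Si₃O₁₂) = 497.497 g/mol; M(Al2O3) = 101.961 g/mol.
Moles Al2O3 per formula unit = 2 Al ÷ 2 = 1.0000.
Al2O3 fraction = (1.0000 × 101.961) / 497.497 = 101.961/497.497 = 0.2049.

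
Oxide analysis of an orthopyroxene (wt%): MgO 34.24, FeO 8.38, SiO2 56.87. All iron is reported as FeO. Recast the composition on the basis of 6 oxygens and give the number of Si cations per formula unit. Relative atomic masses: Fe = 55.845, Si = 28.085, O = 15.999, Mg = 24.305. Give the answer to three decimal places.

MgO: 34.24/40.304 = 0.84954 mol → 0.84954 mol Mg, 0.84954 mol O.
FeO: 8.38/71.844 = 0.11664 mol → 0.11664 mol Fe, 0.11664 mol O.
SiO2: 56.87/60.083 = 0.94652 mol → 0.94652 mol Si, 1.89304 mol O.
Total oxygen = 2.85922 mol. Normalization factor = 6/2.85922 = 2.09847.
Si per 6 O = 0.94652 × 2.09847 = 1.986.

1.986 Si apfu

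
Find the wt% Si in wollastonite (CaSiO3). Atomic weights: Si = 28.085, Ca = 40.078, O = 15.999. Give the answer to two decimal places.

24.18 wt%

Molar mass of CaSiO3: 1*40.078 + 1*28.085 + 3*15.999 = 116.160 g/mol.
Mass of Si per formula unit: 1 × 28.085 = 28.085 g.
Weight fraction Si = 28.085 / 116.160 = 0.2418.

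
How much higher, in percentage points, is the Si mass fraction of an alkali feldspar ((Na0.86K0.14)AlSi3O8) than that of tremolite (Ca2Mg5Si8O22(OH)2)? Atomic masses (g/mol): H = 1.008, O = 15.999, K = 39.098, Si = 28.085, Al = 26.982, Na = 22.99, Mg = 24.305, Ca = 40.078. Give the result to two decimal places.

4.20 percentage points

Si in (Na0.86K0.14)AlSi3O8: molar mass 264.474 g/mol; 3×28.085 = 84.255 g → 31.86 wt%.
Si in Ca2Mg5Si8O22(OH)2: molar mass 812.353 g/mol; 8×28.085 = 224.680 g → 27.66 wt%.
Difference = 31.86 − 27.66 = 4.20 percentage points.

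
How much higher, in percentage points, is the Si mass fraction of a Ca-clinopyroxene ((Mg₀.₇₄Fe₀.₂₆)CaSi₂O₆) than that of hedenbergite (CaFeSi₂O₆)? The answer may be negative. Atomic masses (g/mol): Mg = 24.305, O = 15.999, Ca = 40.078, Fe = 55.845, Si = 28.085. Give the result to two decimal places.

First mineral: 56.170 g Si in 224.747 g formula = 24.99 wt% Si.
Second mineral: 56.170 g Si in 248.087 g formula = 22.64 wt% Si.
24.99% − 22.64% gives a difference of 2.35 percentage points.

2.35 percentage points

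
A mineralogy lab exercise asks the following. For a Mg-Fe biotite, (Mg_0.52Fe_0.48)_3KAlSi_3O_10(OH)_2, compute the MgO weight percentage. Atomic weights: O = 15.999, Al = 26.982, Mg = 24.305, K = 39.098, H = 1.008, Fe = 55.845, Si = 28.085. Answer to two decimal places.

13.59 wt%

M((Mg_0.52Fe_0.48)_3KAlSi_3O_10(OH)_2) = 462.672 g/mol; M(MgO) = 40.304 g/mol.
Moles MgO per formula unit = 1.56 Mg ÷ 1 = 1.5600.
MgO fraction = (1.5600 × 40.304) / 462.672 = 62.874/462.672 = 0.1359.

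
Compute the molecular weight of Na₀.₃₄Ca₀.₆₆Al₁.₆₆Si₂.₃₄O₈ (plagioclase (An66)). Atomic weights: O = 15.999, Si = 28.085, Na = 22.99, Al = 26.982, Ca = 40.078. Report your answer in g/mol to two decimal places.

M = 0.34×22.99 + 0.66×40.078 + 1.66×26.982 + 2.34×28.085 + 8×15.999

272.77 g/mol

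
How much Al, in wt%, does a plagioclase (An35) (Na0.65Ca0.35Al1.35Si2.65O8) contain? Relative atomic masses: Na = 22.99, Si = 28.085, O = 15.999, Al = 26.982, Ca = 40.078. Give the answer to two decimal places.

Formula mass = 0.65·22.99 + 0.35·40.078 + 1.35·26.982 + 2.65·28.085 + 8·15.999 = 267.814 g/mol, of which 36.426 g is Al.
So Al makes up 36.426/267.814 = 0.1360 of the mass, i.e. 13.60%.

13.60 wt%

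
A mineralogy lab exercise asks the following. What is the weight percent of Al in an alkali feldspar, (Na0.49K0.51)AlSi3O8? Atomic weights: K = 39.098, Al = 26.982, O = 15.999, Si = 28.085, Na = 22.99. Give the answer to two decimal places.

9.98 wt%

M((Na0.49K0.51)AlSi3O8) = 270.434 g/mol.
Al contributes 1 × 26.982 = 26.982 g per mole.
26.982/270.434 = 0.0998 → 9.98%.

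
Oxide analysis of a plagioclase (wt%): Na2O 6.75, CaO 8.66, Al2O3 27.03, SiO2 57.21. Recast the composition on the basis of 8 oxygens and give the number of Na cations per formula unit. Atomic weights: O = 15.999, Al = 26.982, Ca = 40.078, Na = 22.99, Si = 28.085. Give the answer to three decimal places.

0.588 Na apfu

6.75 wt% Na2O ÷ 61.979 g/mol = 0.10891 mol, giving 0.21782 Na and 0.10891 O.
8.66 wt% CaO ÷ 56.077 g/mol = 0.15443 mol, giving 0.15443 Ca and 0.15443 O.
27.03 wt% Al2O3 ÷ 101.961 g/mol = 0.26510 mol, giving 0.53020 Al and 0.79530 O.
57.21 wt% SiO2 ÷ 60.083 g/mol = 0.95218 mol, giving 0.95218 Si and 1.90436 O.
Oxygen sums to 2.96300; scaling by 8/2.96300 = 2.69997 puts the formula on 8 O.
Na: 0.21782 × 2.69997 = 0.588 atoms per formula unit.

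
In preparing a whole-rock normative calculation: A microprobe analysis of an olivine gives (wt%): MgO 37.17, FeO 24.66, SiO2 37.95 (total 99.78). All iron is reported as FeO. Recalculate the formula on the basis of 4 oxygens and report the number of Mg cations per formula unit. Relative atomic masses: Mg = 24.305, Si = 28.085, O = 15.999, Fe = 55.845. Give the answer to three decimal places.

1.459 Mg apfu

MgO: 37.17/40.304 = 0.92224 mol → 0.92224 mol Mg, 0.92224 mol O.
FeO: 24.66/71.844 = 0.34324 mol → 0.34324 mol Fe, 0.34324 mol O.
SiO2: 37.95/60.083 = 0.63163 mol → 0.63163 mol Si, 1.26326 mol O.
Total oxygen = 2.52874 mol. Normalization factor = 4/2.52874 = 1.58182.
Mg per 4 O = 0.92224 × 1.58182 = 1.459.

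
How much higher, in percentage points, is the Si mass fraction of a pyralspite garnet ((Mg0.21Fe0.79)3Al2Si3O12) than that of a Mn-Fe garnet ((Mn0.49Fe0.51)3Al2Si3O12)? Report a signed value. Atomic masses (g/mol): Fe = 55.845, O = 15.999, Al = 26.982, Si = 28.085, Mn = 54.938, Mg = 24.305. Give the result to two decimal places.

First mineral: 84.255 g Si in 477.872 g formula = 17.63 wt% Si.
Second mineral: 84.255 g Si in 496.409 g formula = 16.97 wt% Si.
17.63% − 16.97% gives a difference of 0.66 percentage points.

0.66 percentage points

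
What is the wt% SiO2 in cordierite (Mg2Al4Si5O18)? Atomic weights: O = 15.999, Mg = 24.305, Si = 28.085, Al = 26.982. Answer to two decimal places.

51.36 wt%

M(Mg2Al4Si5O18) = 584.945 g/mol; M(SiO2) = 60.083 g/mol.
Moles SiO2 per formula unit = 5 Si ÷ 1 = 5.0000.
SiO2 fraction = (5.0000 × 60.083) / 584.945 = 300.415/584.945 = 0.5136.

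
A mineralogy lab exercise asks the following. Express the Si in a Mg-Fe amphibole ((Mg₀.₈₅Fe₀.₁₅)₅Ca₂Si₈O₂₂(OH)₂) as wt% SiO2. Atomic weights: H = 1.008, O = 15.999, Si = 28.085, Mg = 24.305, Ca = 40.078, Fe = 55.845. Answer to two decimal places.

Formula mass = 836.008 g/mol.
8 Si → 8.0000 mol SiO2 per formula unit; M(SiO2) = 60.083, so SiO2 mass = 480.664 g.
480.664/836.008 × 100 = 57.50 wt%.

57.50 wt%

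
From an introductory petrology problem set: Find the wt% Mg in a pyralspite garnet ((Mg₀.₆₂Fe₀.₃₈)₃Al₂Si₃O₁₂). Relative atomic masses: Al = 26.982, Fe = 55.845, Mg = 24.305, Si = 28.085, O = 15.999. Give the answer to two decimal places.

Molar mass of (Mg₀.₆₂Fe₀.₃₈)₃Al₂Si₃O₁₂: 1.86·24.305 + 1.14·55.845 + 2·26.982 + 3·28.085 + 12·15.999 = 439.078 g/mol.
Mass of Mg per formula unit: 1.86 × 24.305 = 45.207 g.
Weight fraction Mg = 45.207 / 439.078 = 0.1030.

10.30 wt%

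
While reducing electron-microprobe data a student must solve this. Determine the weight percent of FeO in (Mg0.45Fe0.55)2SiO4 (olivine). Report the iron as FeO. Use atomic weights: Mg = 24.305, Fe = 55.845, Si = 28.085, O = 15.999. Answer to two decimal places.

45.06 wt%

Molar mass of (Mg0.45Fe0.55)2SiO4 = 0.90·24.305 + 1.10·55.845 + 1·28.085 + 4·15.999 = 175.385 g/mol.
Each formula unit contains 1.10 Fe, equivalent to 1.10/1 = 1.1000 mol FeO.
M(FeO) = 1×55.845 + 1×15.999 = 71.844 g/mol.
Mass of FeO per formula unit = 1.1000 × 71.844 = 79.028 g.
FeO wt% = 79.028 / 175.385 × 100 = 45.06%.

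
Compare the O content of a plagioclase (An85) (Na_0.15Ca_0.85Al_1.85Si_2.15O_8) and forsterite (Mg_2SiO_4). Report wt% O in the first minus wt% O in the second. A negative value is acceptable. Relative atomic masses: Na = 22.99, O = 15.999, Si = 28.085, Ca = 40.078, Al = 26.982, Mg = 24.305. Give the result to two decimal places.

O in Na_0.15Ca_0.85Al_1.85Si_2.15O_8: molar mass 275.806 g/mol; 8×15.999 = 127.992 g → 46.41 wt%.
O in Mg_2SiO_4: molar mass 140.691 g/mol; 4×15.999 = 63.996 g → 45.49 wt%.
Difference = 46.41 − 45.49 = 0.92 percentage points.

0.92 percentage points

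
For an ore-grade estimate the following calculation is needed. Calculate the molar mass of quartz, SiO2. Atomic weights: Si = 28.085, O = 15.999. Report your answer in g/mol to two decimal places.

Si: 1 × 28.085 = 28.0850
O: 2 × 15.999 = 31.9980
Summing the contributions gives the formula mass.

60.08 g/mol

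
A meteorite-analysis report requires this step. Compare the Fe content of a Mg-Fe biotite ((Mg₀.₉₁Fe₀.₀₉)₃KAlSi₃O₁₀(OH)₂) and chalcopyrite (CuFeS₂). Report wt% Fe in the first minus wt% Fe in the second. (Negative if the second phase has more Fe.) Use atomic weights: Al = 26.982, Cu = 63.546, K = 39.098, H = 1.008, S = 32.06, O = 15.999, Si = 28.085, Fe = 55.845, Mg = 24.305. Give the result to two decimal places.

-26.89 percentage points

M((Mg₀.₉₁Fe₀.₀₉)₃KAlSi₃O₁₀(OH)₂) = 425.770 g/mol, so wt% Fe = 15.078/425.770 × 100 = 3.54%.
M(CuFeS₂) = 183.511 g/mol, so wt% Fe = 55.845/183.511 × 100 = 30.43%.
3.54 − 30.43 = -26.89 pp.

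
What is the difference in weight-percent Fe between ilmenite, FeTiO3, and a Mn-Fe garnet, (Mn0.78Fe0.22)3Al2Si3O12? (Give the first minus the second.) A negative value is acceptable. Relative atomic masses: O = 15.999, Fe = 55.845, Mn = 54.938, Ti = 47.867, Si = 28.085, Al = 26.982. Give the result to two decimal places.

M(FeTiO3) = 151.709 g/mol, so wt% Fe = 55.845/151.709 × 100 = 36.81%.
M((Mn0.78Fe0.22)3Al2Si3O12) = 495.620 g/mol, so wt% Fe = 36.858/495.620 × 100 = 7.44%.
36.81 − 7.44 = 29.37 pp.

29.37 percentage points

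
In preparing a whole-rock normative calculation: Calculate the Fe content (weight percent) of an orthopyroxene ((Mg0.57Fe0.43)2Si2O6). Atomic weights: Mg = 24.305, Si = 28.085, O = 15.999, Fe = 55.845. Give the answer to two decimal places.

M((Mg0.57Fe0.43)2Si2O6) = 227.898 g/mol.
Fe contributes 0.86 × 55.845 = 48.027 g per mole.
48.027/227.898 = 0.2107 → 21.07%.

21.07 weight percent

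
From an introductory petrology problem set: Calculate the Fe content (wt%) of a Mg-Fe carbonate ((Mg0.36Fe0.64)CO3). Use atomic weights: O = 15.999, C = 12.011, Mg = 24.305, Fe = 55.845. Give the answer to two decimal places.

Formula mass = 0.36·24.305 + 0.64·55.845 + 1·12.011 + 3·15.999 = 104.499 g/mol, of which 35.741 g is Fe.
So Fe makes up 35.741/104.499 = 0.3420 of the mass, i.e. 34.20%.

34.20 wt%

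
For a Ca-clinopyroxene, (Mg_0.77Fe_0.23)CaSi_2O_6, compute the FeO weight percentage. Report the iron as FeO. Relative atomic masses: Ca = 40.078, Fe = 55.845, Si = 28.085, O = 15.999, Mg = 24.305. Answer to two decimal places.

7.38 wt%

M((Mg_0.77Fe_0.23)CaSi_2O_6) = 223.801 g/mol; M(FeO) = 71.844 g/mol.
Moles FeO per formula unit = 0.23 Fe ÷ 1 = 0.2300.
FeO fraction = (0.2300 × 71.844) / 223.801 = 16.524/223.801 = 0.0738.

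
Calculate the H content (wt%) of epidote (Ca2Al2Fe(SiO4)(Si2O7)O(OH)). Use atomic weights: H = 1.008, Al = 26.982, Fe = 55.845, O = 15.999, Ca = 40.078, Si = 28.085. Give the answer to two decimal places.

Molar mass of Ca2Al2Fe(SiO4)(Si2O7)O(OH): 2·40.078 + 2·26.982 + 1·55.845 + 3·28.085 + 13·15.999 + 1·1.008 = 483.215 g/mol.
Mass of H per formula unit: 1 × 1.008 = 1.008 g.
Weight fraction H = 1.008 / 483.215 = 0.0021.

0.21 wt%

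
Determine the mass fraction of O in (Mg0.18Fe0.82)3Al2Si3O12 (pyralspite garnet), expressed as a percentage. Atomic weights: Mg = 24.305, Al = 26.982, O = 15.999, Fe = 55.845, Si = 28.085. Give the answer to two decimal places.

39.94 weight percent

Formula mass = 0.54×24.305 + 2.46×55.845 + 2×26.982 + 3×28.085 + 12×15.999 = 480.710 g/mol, of which 191.988 g is O.
So O makes up 191.988/480.710 = 0.3994 of the mass, i.e. 39.94%.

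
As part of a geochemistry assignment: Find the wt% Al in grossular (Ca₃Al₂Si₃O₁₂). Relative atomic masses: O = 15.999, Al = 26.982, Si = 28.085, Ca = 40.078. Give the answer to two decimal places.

11.98 wt%

M(Ca₃Al₂Si₃O₁₂) = 450.441 g/mol.
Al contributes 2 × 26.982 = 53.964 g per mole.
53.964/450.441 = 0.1198 → 11.98%.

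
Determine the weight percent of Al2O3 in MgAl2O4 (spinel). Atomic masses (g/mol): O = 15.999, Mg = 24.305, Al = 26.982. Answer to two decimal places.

71.67 wt%

Molar mass of MgAl2O4 = 1*24.305 + 2*26.982 + 4*15.999 = 142.265 g/mol.
Each formula unit contains 2 Al, equivalent to 2/2 = 1.0000 mol Al2O3.
M(Al2O3) = 2×26.982 + 3×15.999 = 101.961 g/mol.
Mass of Al2O3 per formula unit = 1.0000 × 101.961 = 101.961 g.
Al2O3 wt% = 101.961 / 142.265 × 100 = 71.67%.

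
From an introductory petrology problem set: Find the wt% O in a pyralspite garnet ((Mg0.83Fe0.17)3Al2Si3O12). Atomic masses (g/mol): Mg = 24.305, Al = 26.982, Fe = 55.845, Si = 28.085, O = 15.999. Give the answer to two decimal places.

45.80 wt%

M((Mg0.83Fe0.17)3Al2Si3O12) = 419.207 g/mol.
O contributes 12 × 15.999 = 191.988 g per mole.
191.988/419.207 = 0.4580 → 45.80%.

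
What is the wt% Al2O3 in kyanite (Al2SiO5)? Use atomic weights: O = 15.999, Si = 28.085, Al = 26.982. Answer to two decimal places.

62.92 wt%

M(Al2SiO5) = 162.044 g/mol; M(Al2O3) = 101.961 g/mol.
Moles Al2O3 per formula unit = 2 Al ÷ 2 = 1.0000.
Al2O3 fraction = (1.0000 × 101.961) / 162.044 = 101.961/162.044 = 0.6292.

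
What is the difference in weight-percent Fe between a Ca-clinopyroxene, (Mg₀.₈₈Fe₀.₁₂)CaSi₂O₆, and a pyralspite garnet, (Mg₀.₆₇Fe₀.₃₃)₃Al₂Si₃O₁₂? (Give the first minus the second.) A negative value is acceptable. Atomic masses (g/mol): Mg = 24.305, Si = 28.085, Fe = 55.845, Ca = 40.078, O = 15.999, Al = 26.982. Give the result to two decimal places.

First mineral: 6.701 g Fe in 220.332 g formula = 3.04 wt% Fe.
Second mineral: 55.287 g Fe in 434.347 g formula = 12.73 wt% Fe.
3.04% − 12.73% gives a difference of -9.69 percentage points.

-9.69 percentage points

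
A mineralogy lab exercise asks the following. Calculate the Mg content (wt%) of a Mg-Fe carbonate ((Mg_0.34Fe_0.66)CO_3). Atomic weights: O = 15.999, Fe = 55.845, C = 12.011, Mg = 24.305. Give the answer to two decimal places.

Molar mass of (Mg_0.34Fe_0.66)CO_3: 0.34*24.305 + 0.66*55.845 + 1*12.011 + 3*15.999 = 105.129 g/mol.
Mass of Mg per formula unit: 0.34 × 24.305 = 8.264 g.
Weight fraction Mg = 8.264 / 105.129 = 0.0786.

7.86 wt%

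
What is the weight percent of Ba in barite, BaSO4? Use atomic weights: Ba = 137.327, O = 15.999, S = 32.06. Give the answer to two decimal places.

Molar mass of BaSO4: 1×137.327 + 1×32.06 + 4×15.999 = 233.383 g/mol.
Mass of Ba per formula unit: 1 × 137.327 = 137.327 g.
Weight fraction Ba = 137.327 / 233.383 = 0.5884.

58.84 wt%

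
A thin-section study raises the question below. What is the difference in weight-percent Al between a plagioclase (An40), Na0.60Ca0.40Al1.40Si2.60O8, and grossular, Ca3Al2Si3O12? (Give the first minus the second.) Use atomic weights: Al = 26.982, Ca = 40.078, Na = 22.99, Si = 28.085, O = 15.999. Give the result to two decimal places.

2.08 percentage points

M(Na0.60Ca0.40Al1.40Si2.60O8) = 268.613 g/mol, so wt% Al = 37.775/268.613 × 100 = 14.06%.
M(Ca3Al2Si3O12) = 450.441 g/mol, so wt% Al = 53.964/450.441 × 100 = 11.98%.
14.06 − 11.98 = 2.08 pp.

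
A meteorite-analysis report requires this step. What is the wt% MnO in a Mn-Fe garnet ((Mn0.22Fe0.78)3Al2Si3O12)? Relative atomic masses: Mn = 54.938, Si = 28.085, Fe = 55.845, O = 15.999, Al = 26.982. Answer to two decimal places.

9.42 wt%

Molar mass of (Mn0.22Fe0.78)3Al2Si3O12 = 0.66·54.938 + 2.34·55.845 + 2·26.982 + 3·28.085 + 12·15.999 = 497.143 g/mol.
Each formula unit contains 0.66 Mn, equivalent to 0.66/1 = 0.6600 mol MnO.
M(MnO) = 1×54.938 + 1×15.999 = 70.937 g/mol.
Mass of MnO per formula unit = 0.6600 × 70.937 = 46.818 g.
MnO wt% = 46.818 / 497.143 × 100 = 9.42%.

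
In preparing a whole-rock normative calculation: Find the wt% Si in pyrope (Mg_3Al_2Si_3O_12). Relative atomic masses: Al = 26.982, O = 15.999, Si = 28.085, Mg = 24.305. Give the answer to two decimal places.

M(Mg_3Al_2Si_3O_12) = 403.122 g/mol.
Si contributes 3 × 28.085 = 84.255 g per mole.
84.255/403.122 = 0.2090 → 20.90%.

20.90 wt%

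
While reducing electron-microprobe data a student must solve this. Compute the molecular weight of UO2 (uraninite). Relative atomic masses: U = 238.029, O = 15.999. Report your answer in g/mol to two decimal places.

The formula mass is the sum 1×238.029 + 2×15.999.

270.03 g/mol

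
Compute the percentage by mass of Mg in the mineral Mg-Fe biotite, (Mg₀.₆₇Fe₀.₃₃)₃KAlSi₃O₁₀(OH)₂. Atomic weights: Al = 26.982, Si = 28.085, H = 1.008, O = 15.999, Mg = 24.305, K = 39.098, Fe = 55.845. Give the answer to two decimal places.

10.89 weight percent

Formula mass = 2.01×24.305 + 0.99×55.845 + 1×39.098 + 1×26.982 + 3×28.085 + 12×15.999 + 2×1.008 = 448.479 g/mol, of which 48.853 g is Mg.
So Mg makes up 48.853/448.479 = 0.1089 of the mass, i.e. 10.89%.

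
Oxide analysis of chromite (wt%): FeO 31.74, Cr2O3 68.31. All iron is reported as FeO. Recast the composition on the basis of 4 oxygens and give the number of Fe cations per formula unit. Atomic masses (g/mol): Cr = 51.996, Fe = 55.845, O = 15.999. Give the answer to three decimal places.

FeO: 31.74/71.844 = 0.44179 mol → 0.44179 mol Fe, 0.44179 mol O.
Cr2O3: 68.31/151.989 = 0.44944 mol → 0.89888 mol Cr, 1.34832 mol O.
Total oxygen = 1.79011 mol. Normalization factor = 4/1.79011 = 2.23450.
Fe per 4 O = 0.44179 × 2.23450 = 0.987.

0.987 Fe apfu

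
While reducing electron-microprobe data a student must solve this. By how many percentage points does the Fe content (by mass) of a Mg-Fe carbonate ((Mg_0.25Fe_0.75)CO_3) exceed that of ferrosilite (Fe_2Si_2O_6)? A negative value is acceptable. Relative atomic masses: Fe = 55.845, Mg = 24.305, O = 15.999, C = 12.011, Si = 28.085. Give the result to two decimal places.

Fe in (Mg_0.25Fe_0.75)CO_3: molar mass 107.968 g/mol; 0.75×55.845 = 41.884 g → 38.79 wt%.
Fe in Fe_2Si_2O_6: molar mass 263.854 g/mol; 2×55.845 = 111.690 g → 42.33 wt%.
Difference = 38.79 − 42.33 = -3.54 percentage points.

-3.54 percentage points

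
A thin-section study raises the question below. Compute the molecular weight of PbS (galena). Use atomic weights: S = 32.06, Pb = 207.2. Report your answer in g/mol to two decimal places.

239.26 g/mol

Pb: 1 × 207.2 = 207.2000
S: 1 × 32.06 = 32.0600
Summing the contributions gives the formula mass.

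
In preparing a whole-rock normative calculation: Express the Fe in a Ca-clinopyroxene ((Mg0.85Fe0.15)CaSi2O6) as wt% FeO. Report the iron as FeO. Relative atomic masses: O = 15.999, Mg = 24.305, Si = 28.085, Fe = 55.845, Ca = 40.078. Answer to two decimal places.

4.87 wt%

Formula mass = 221.278 g/mol.
0.15 Fe → 0.1500 mol FeO per formula unit; M(FeO) = 71.844, so FeO mass = 10.777 g.
10.777/221.278 × 100 = 4.87 wt%.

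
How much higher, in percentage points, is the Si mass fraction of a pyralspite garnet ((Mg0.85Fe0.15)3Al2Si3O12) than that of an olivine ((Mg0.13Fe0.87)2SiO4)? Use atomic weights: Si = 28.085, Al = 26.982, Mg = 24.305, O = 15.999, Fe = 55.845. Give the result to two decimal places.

Si in (Mg0.85Fe0.15)3Al2Si3O12: molar mass 417.315 g/mol; 3×28.085 = 84.255 g → 20.19 wt%.
Si in (Mg0.13Fe0.87)2SiO4: molar mass 195.571 g/mol; 1×28.085 = 28.085 g → 14.36 wt%.
Difference = 20.19 − 14.36 = 5.83 percentage points.

5.83 percentage points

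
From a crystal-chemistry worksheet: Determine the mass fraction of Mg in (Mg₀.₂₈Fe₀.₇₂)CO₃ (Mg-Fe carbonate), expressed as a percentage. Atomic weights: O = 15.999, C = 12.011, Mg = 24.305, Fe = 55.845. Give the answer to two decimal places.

6.36 weight percent

Formula mass = 0.28·24.305 + 0.72·55.845 + 1·12.011 + 3·15.999 = 107.022 g/mol, of which 6.805 g is Mg.
So Mg makes up 6.805/107.022 = 0.0636 of the mass, i.e. 6.36%.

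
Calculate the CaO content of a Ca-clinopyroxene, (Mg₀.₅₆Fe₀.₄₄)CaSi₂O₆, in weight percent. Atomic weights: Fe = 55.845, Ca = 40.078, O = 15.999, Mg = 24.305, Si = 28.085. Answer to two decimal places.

M((Mg₀.₅₆Fe₀.₄₄)CaSi₂O₆) = 230.425 g/mol; M(CaO) = 56.077 g/mol.
Moles CaO per formula unit = 1 Ca ÷ 1 = 1.0000.
CaO fraction = (1.0000 × 56.077) / 230.425 = 56.077/230.425 = 0.2434.

24.34 wt%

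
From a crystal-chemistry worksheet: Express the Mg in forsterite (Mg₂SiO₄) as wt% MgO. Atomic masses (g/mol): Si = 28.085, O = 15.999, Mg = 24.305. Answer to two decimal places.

57.29 wt%

Molar mass of Mg₂SiO₄ = 2·24.305 + 1·28.085 + 4·15.999 = 140.691 g/mol.
Each formula unit contains 2 Mg, equivalent to 2/1 = 2.0000 mol MgO.
M(MgO) = 1×24.305 + 1×15.999 = 40.304 g/mol.
Mass of MgO per formula unit = 2.0000 × 40.304 = 80.608 g.
MgO wt% = 80.608 / 140.691 × 100 = 57.29%.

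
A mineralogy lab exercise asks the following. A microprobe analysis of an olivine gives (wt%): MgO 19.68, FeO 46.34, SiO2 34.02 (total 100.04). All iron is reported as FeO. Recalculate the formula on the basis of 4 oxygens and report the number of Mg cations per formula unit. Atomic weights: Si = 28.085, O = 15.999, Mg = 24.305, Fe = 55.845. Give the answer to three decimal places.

0.862 Mg apfu

MgO (M=40.304): mol = 0.48829; Mg = 0.48829, O = 0.48829.
FeO (M=71.844): mol = 0.64501; Fe = 0.64501, O = 0.64501.
SiO2 (M=60.083): mol = 0.56622; Si = 0.56622, O = 1.13244.
ΣO = 2.26574; factor = 4/ΣO = 1.76543.
Mg apfu = 0.48829 × 1.76543 = 0.862.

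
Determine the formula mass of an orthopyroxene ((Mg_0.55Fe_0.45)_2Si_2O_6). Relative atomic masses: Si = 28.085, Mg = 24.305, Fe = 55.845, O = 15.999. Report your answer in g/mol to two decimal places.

229.16 g/mol

Mg: 1.10 × 24.305 = 26.7355
Fe: 0.90 × 55.845 = 50.2605
Si: 2 × 28.085 = 56.1700
O: 6 × 15.999 = 95.9940
Summing the contributions gives the formula mass.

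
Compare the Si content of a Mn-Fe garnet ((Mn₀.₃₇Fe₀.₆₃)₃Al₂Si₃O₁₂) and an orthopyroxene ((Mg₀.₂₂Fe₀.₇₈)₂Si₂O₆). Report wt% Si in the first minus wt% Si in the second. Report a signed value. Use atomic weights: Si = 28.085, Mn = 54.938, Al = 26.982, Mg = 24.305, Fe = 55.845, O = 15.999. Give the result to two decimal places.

-5.51 percentage points

M((Mn₀.₃₇Fe₀.₆₃)₃Al₂Si₃O₁₂) = 496.735 g/mol, so wt% Si = 84.255/496.735 × 100 = 16.96%.
M((Mg₀.₂₂Fe₀.₇₈)₂Si₂O₆) = 249.976 g/mol, so wt% Si = 56.170/249.976 × 100 = 22.47%.
16.96 − 22.47 = -5.51 pp.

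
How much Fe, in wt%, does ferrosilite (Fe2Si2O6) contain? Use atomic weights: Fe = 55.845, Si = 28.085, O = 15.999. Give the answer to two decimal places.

42.33 wt%

M(Fe2Si2O6) = 263.854 g/mol.
Fe contributes 2 × 55.845 = 111.690 g per mole.
111.690/263.854 = 0.4233 → 42.33%.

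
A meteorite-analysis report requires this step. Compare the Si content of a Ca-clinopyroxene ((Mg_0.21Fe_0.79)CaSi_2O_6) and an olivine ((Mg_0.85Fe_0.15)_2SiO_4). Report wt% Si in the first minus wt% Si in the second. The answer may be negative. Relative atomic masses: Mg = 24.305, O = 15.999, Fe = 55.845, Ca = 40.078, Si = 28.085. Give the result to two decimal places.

M((Mg_0.21Fe_0.79)CaSi_2O_6) = 241.464 g/mol, so wt% Si = 56.170/241.464 × 100 = 23.26%.
M((Mg_0.85Fe_0.15)_2SiO_4) = 150.153 g/mol, so wt% Si = 28.085/150.153 × 100 = 18.70%.
23.26 − 18.70 = 4.56 pp.

4.56 percentage points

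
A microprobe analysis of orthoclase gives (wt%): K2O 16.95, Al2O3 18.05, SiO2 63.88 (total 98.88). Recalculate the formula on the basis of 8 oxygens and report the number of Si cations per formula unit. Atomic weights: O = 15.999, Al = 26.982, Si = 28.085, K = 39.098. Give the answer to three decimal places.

16.95 wt% K2O ÷ 94.195 g/mol = 0.17995 mol, giving 0.35990 K and 0.17995 O.
18.05 wt% Al2O3 ÷ 101.961 g/mol = 0.17703 mol, giving 0.35406 Al and 0.53109 O.
63.88 wt% SiO2 ÷ 60.083 g/mol = 1.06320 mol, giving 1.06320 Si and 2.12640 O.
Oxygen sums to 2.83744; scaling by 8/2.83744 = 2.81944 puts the formula on 8 O.
Si: 1.06320 × 2.81944 = 2.998 atoms per formula unit.

2.998 Si apfu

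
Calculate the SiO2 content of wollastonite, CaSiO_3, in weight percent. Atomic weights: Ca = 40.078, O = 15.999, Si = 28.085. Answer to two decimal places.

Formula mass = 116.160 g/mol.
1 Si → 1.0000 mol SiO2 per formula unit; M(SiO2) = 60.083, so SiO2 mass = 60.083 g.
60.083/116.160 × 100 = 51.72 wt%.

51.72 wt%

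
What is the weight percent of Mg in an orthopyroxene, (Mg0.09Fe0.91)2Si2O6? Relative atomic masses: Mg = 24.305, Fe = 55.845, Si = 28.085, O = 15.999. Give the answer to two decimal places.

1.69 mass %

Formula mass = 0.18×24.305 + 1.82×55.845 + 2×28.085 + 6×15.999 = 258.177 g/mol, of which 4.375 g is Mg.
So Mg makes up 4.375/258.177 = 0.0169 of the mass, i.e. 1.69%.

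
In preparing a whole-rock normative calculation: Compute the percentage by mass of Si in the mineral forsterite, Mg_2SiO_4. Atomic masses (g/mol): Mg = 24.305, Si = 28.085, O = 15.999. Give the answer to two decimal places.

19.96 weight percent

M(Mg_2SiO_4) = 140.691 g/mol.
Si contributes 1 × 28.085 = 28.085 g per mole.
28.085/140.691 = 0.1996 → 19.96%.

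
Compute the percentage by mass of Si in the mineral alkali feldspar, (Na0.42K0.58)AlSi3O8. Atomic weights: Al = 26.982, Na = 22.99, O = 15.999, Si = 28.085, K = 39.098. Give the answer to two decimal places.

Molar mass of (Na0.42K0.58)AlSi3O8: 0.42×22.99 + 0.58×39.098 + 1×26.982 + 3×28.085 + 8×15.999 = 271.562 g/mol.
Mass of Si per formula unit: 3 × 28.085 = 84.255 g.
Weight fraction Si = 84.255 / 271.562 = 0.3103.

31.03 wt%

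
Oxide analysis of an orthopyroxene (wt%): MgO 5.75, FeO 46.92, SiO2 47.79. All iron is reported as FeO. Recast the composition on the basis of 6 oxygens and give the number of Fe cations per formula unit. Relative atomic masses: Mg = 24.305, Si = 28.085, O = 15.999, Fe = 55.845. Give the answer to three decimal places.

1.642 Fe apfu

5.75 wt% MgO ÷ 40.304 g/mol = 0.14267 mol, giving 0.14267 Mg and 0.14267 O.
46.92 wt% FeO ÷ 71.844 g/mol = 0.65308 mol, giving 0.65308 Fe and 0.65308 O.
47.79 wt% SiO2 ÷ 60.083 g/mol = 0.79540 mol, giving 0.79540 Si and 1.59080 O.
Oxygen sums to 2.38655; scaling by 6/2.38655 = 2.51409 puts the formula on 6 O.
Fe: 0.65308 × 2.51409 = 1.642 atoms per formula unit.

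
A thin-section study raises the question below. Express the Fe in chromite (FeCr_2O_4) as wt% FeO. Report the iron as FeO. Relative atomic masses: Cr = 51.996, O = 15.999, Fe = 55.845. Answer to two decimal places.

Formula mass = 223.833 g/mol.
1 Fe → 1.0000 mol FeO per formula unit; M(FeO) = 71.844, so FeO mass = 71.844 g.
71.844/223.833 × 100 = 32.10 wt%.

32.10 wt%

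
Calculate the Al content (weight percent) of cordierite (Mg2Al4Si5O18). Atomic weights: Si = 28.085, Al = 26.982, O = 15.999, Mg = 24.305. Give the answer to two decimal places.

18.45 weight percent

M(Mg2Al4Si5O18) = 584.945 g/mol.
Al contributes 4 × 26.982 = 107.928 g per mole.
107.928/584.945 = 0.1845 → 18.45%.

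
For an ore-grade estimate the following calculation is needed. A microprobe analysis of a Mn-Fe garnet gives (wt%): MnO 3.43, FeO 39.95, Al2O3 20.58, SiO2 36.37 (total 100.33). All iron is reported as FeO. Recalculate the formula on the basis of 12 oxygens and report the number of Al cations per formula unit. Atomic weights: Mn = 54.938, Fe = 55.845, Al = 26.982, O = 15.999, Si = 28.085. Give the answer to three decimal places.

2.001 Al apfu

3.43 wt% MnO ÷ 70.937 g/mol = 0.04835 mol, giving 0.04835 Mn and 0.04835 O.
39.95 wt% FeO ÷ 71.844 g/mol = 0.55607 mol, giving 0.55607 Fe and 0.55607 O.
20.58 wt% Al2O3 ÷ 101.961 g/mol = 0.20184 mol, giving 0.40368 Al and 0.60552 O.
36.37 wt% SiO2 ÷ 60.083 g/mol = 0.60533 mol, giving 0.60533 Si and 1.21066 O.
Oxygen sums to 2.42060; scaling by 12/2.42060 = 4.95745 puts the formula on 12 O.
Al: 0.40368 × 4.95745 = 2.001 atoms per formula unit.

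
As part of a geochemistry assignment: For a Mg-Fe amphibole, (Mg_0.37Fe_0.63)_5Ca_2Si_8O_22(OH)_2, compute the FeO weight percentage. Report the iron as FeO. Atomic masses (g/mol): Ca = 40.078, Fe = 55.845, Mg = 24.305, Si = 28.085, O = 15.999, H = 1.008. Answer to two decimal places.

Molar mass of (Mg_0.37Fe_0.63)_5Ca_2Si_8O_22(OH)_2 = 1.85·24.305 + 3.15·55.845 + 2·40.078 + 8·28.085 + 24·15.999 + 2·1.008 = 911.704 g/mol.
Each formula unit contains 3.15 Fe, equivalent to 3.15/1 = 3.1500 mol FeO.
M(FeO) = 1×55.845 + 1×15.999 = 71.844 g/mol.
Mass of FeO per formula unit = 3.1500 × 71.844 = 226.309 g.
FeO wt% = 226.309 / 911.704 × 100 = 24.82%.

24.82 wt%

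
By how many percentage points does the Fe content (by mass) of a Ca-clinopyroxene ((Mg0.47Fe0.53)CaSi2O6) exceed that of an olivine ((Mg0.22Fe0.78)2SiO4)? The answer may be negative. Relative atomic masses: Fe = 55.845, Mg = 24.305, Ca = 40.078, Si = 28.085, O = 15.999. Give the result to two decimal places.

-33.19 percentage points

Fe in (Mg0.47Fe0.53)CaSi2O6: molar mass 233.263 g/mol; 0.53×55.845 = 29.598 g → 12.69 wt%.
Fe in (Mg0.22Fe0.78)2SiO4: molar mass 189.893 g/mol; 1.56×55.845 = 87.118 g → 45.88 wt%.
Difference = 12.69 − 45.88 = -33.19 percentage points.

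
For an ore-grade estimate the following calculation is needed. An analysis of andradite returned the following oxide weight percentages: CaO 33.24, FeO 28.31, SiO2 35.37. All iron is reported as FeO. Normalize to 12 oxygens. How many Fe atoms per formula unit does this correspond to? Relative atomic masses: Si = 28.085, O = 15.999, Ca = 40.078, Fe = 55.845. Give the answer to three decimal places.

2.185 Fe apfu

CaO (M=56.077): mol = 0.59276; Ca = 0.59276, O = 0.59276.
FeO (M=71.844): mol = 0.39405; Fe = 0.39405, O = 0.39405.
SiO2 (M=60.083): mol = 0.58869; Si = 0.58869, O = 1.17738.
ΣO = 2.16419; factor = 12/ΣO = 5.54480.
Fe apfu = 0.39405 × 5.54480 = 2.185.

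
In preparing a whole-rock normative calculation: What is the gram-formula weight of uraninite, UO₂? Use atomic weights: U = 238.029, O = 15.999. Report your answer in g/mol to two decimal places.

M = 1·238.029 + 2·15.999

270.03 g/mol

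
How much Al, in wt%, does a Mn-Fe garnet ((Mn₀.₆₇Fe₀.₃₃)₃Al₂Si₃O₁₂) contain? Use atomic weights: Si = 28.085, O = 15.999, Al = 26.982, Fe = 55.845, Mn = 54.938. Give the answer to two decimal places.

Molar mass of (Mn₀.₆₇Fe₀.₃₃)₃Al₂Si₃O₁₂: 2.01*54.938 + 0.99*55.845 + 2*26.982 + 3*28.085 + 12*15.999 = 495.919 g/mol.
Mass of Al per formula unit: 2 × 26.982 = 53.964 g.
Weight fraction Al = 53.964 / 495.919 = 0.1088.

10.88 wt%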